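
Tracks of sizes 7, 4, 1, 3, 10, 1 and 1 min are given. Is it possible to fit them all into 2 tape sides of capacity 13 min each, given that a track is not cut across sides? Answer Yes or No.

No

Total = 27 min; ⌈27/13⌉ = 3.
At least 3 tape sides are required, but only 2 are allowed.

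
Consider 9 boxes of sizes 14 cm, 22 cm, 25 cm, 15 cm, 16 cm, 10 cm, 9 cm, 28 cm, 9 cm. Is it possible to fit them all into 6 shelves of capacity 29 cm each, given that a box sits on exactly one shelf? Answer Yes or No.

Yes

A valid assignment using 6 shelves:
  shelf 1: 28 = 28
  shelf 2: 25 = 25
  shelf 3: 22 = 22
  shelf 4: 16 + 10 = 26
  shelf 5: 15 + 14 = 29
  shelf 6: 9 + 9 = 18
Every load is within 29 cm, so 6 shelves suffice.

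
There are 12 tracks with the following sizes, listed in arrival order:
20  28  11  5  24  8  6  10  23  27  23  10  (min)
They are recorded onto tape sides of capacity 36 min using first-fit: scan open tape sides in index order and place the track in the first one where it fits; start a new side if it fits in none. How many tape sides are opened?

6

  20 → side 1 (new)  [load 20/36]
  28 → side 2 (new)  [load 28/36]
  11 → side 1  [load 31/36]
  5 → side 1  [load 36/36]
  24 → side 3 (new)  [load 24/36]
  8 → side 2  [load 36/36]
  6 → side 3  [load 30/36]
  10 → side 4 (new)  [load 10/36]
  23 → side 4  [load 33/36]
  27 → side 5 (new)  [load 27/36]
  23 → side 6 (new)  [load 23/36]
  10 → side 6  [load 33/36]
6 tape sides opened.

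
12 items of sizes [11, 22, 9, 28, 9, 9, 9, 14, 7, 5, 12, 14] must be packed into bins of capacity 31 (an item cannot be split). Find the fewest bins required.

5

Total = 28 + 22 + 14 + 14 + 12 + 11 + 9 + 9 + 9 + 9 + 7 + 5 = 149.
Lower bound: ⌈149/31⌉ = 5 bins.
A packing using 5 bins:
  bin 1: 28 = 28
  bin 2: 22 + 9 = 31
  bin 3: 14 + 12 + 5 = 31
  bin 4: 14 + 9 + 7 = 30
  bin 5: 11 + 9 + 9 = 29
This matches the lower bound, so 5 is optimal.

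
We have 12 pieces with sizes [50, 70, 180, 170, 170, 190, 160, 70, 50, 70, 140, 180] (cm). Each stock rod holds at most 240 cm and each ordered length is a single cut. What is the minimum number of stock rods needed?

7

Total = 190 + 180 + 180 + 170 + 170 + 160 + 140 + 70 + 70 + 70 + 50 + 50 = 1500 cm.
Lower bound: ⌈1500/240⌉ = 7 stock rods.
A packing using 7 stock rods:
  stock rod 1: 190 + 50 = 240
  stock rod 2: 180 + 50 = 230
  stock rod 3: 180 = 180
  stock rod 4: 170 + 70 = 240
  stock rod 5: 170 + 70 = 240
  stock rod 6: 160 + 70 = 230
  stock rod 7: 140 = 140
This matches the lower bound, so 7 is optimal.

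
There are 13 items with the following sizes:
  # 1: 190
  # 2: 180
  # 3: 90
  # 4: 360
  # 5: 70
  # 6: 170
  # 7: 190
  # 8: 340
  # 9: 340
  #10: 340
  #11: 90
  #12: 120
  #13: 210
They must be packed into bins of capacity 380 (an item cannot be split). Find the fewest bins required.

Total = 360 + 340 + 340 + 340 + 210 + 190 + 190 + 180 + 170 + 120 + 90 + 90 + 70 = 2690.
Lower bound: ⌈2690/380⌉ = 8 bins.
A packing using 8 bins:
  bin 1: 360 = 360
  bin 2: 340 = 340
  bin 3: 340 = 340
  bin 4: 340 = 340
  bin 5: 210 + 170 = 380
  bin 6: 190 + 190 = 380
  bin 7: 180 + 120 + 70 = 370
  bin 8: 90 + 90 = 180
This matches the lower bound, so 8 is optimal.

8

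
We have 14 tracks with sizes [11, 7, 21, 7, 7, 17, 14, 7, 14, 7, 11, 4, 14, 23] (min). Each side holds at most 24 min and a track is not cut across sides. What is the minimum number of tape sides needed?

8

Total = 23 + 21 + 17 + 14 + 14 + 14 + 11 + 11 + 7 + 7 + 7 + 7 + 7 + 4 = 164 min.
Lower bound: ⌈164/24⌉ = 7 tape sides.
A packing using 8 tape sides:
  side 1: 23 = 23
  side 2: 21 = 21
  side 3: 17 + 7 = 24
  side 4: 14 + 7 = 21
  side 5: 14 + 7 = 21
  side 6: 14 + 7 = 21
  side 7: 11 + 11 = 22
  side 8: 7 + 4 = 11
No arrangement into 7 tape sides stays within capacity, so 8 is optimal.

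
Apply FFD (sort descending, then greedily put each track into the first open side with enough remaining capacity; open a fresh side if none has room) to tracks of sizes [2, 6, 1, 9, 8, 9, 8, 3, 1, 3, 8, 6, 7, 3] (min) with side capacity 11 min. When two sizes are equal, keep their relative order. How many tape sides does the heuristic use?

8

Sorted descending: 9, 9, 8, 8, 8, 7, 6, 6, 3, 3, 3, 2, 1, 1.
  9 → side 1 (new)  [load 9/11]
  9 → side 2 (new)  [load 9/11]
  8 → side 3 (new)  [load 8/11]
  8 → side 4 (new)  [load 8/11]
  8 → side 5 (new)  [load 8/11]
  7 → side 6 (new)  [load 7/11]
  6 → side 7 (new)  [load 6/11]
  6 → side 8 (new)  [load 6/11]
  3 → side 3  [load 11/11]
  3 → side 4  [load 11/11]
  3 → side 5  [load 11/11]
  2 → side 1  [load 11/11]
  1 → side 2  [load 10/11]
  1 → side 2  [load 11/11]
8 tape sides opened.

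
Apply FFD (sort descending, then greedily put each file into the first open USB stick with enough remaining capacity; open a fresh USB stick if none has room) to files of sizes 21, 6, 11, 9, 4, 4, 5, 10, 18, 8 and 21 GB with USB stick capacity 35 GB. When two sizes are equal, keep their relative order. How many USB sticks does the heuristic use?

4

Sorted descending: 21, 21, 18, 11, 10, 9, 8, 6, 5, 4, 4.
  21 → USB stick 1 (new)  [load 21/35]
  21 → USB stick 2 (new)  [load 21/35]
  18 → USB stick 3 (new)  [load 18/35]
  11 → USB stick 1  [load 32/35]
  10 → USB stick 2  [load 31/35]
  9 → USB stick 3  [load 27/35]
  8 → USB stick 3  [load 35/35]
  6 → USB stick 4 (new)  [load 6/35]
  5 → USB stick 4  [load 11/35]
  4 → USB stick 2  [load 35/35]
  4 → USB stick 4  [load 15/35]
4 USB sticks opened.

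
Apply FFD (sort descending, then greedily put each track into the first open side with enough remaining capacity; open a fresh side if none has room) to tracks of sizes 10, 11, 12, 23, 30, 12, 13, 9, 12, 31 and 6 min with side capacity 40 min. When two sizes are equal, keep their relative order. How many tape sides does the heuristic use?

Sorted descending: 31, 30, 23, 13, 12, 12, 12, 11, 10, 9, 6.
  31 → side 1 (new)  [load 31/40]
  30 → side 2 (new)  [load 30/40]
  23 → side 3 (new)  [load 23/40]
  13 → side 3  [load 36/40]
  12 → side 4 (new)  [load 12/40]
  12 → side 4  [load 24/40]
  12 → side 4  [load 36/40]
  11 → side 5 (new)  [load 11/40]
  10 → side 2  [load 40/40]
  9 → side 1  [load 40/40]
  6 → side 5  [load 17/40]
5 tape sides opened.

5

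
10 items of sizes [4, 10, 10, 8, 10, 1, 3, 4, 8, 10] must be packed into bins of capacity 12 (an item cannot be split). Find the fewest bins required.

Total = 10 + 10 + 10 + 10 + 8 + 8 + 4 + 4 + 3 + 1 = 68.
Lower bound: ⌈68/12⌉ = 6 bins.
A packing using 7 bins:
  bin 1: 10 + 1 = 11
  bin 2: 10 = 10
  bin 3: 10 = 10
  bin 4: 10 = 10
  bin 5: 8 + 4 = 12
  bin 6: 8 + 4 = 12
  bin 7: 3 = 3
No arrangement into 6 bins stays within capacity, so 7 is optimal.

7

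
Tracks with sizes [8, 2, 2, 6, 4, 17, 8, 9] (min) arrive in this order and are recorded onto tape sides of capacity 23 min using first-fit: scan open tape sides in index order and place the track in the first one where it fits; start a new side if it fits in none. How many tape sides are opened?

3

  8 → side 1 (new)  [load 8/23]
  2 → side 1  [load 10/23]
  2 → side 1  [load 12/23]
  6 → side 1  [load 18/23]
  4 → side 1  [load 22/23]
  17 → side 2 (new)  [load 17/23]
  8 → side 3 (new)  [load 8/23]
  9 → side 3  [load 17/23]
3 tape sides opened.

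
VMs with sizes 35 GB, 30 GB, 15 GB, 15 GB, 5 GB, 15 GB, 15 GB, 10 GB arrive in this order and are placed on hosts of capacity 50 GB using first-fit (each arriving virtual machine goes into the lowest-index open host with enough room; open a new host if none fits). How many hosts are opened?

  35 → host 1 (new)  [load 35/50]
  30 → host 2 (new)  [load 30/50]
  15 → host 1  [load 50/50]
  15 → host 2  [load 45/50]
  5 → host 2  [load 50/50]
  15 → host 3 (new)  [load 15/50]
  15 → host 3  [load 30/50]
  10 → host 3  [load 40/50]
3 hosts opened.

3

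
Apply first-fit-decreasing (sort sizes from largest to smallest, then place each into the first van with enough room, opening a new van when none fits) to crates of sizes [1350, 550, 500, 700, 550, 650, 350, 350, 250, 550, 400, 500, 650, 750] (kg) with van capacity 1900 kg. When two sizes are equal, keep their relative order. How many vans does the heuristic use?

Sorted descending: 1350, 750, 700, 650, 650, 550, 550, 550, 500, 500, 400, 350, 350, 250.
  1350 → van 1 (new)  [load 1350/1900]
  750 → van 2 (new)  [load 750/1900]
  700 → van 2  [load 1450/1900]
  650 → van 3 (new)  [load 650/1900]
  650 → van 3  [load 1300/1900]
  550 → van 1  [load 1900/1900]
  550 → van 3  [load 1850/1900]
  550 → van 4 (new)  [load 550/1900]
  500 → van 4  [load 1050/1900]
  500 → van 4  [load 1550/1900]
  400 → van 2  [load 1850/1900]
  350 → van 4  [load 1900/1900]
  350 → van 5 (new)  [load 350/1900]
  250 → van 5  [load 600/1900]
5 vans opened.

5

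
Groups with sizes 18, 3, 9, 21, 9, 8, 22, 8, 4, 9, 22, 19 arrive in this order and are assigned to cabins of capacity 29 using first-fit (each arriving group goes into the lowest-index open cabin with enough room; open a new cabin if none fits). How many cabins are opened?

6

  18 → cabin 1 (new)  [load 18/29]
  3 → cabin 1  [load 21/29]
  9 → cabin 2 (new)  [load 9/29]
  21 → cabin 3 (new)  [load 21/29]
  9 → cabin 2  [load 18/29]
  8 → cabin 1  [load 29/29]
  22 → cabin 4 (new)  [load 22/29]
  8 → cabin 2  [load 26/29]
  4 → cabin 3  [load 25/29]
  9 → cabin 5 (new)  [load 9/29]
  22 → cabin 6 (new)  [load 22/29]
  19 → cabin 5  [load 28/29]
6 cabins opened.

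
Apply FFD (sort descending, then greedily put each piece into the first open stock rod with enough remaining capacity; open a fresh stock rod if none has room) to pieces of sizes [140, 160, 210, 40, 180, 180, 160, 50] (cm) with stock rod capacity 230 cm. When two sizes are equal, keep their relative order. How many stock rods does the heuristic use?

6

Sorted descending: 210, 180, 180, 160, 160, 140, 50, 40.
  210 → stock rod 1 (new)  [load 210/230]
  180 → stock rod 2 (new)  [load 180/230]
  180 → stock rod 3 (new)  [load 180/230]
  160 → stock rod 4 (new)  [load 160/230]
  160 → stock rod 5 (new)  [load 160/230]
  140 → stock rod 6 (new)  [load 140/230]
  50 → stock rod 2  [load 230/230]
  40 → stock rod 3  [load 220/230]
6 stock rods opened.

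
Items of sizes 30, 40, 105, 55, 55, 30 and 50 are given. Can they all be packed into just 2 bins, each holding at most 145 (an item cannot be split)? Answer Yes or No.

No

Total = 365; ⌈365/145⌉ = 3.
At least 3 bins are required, but only 2 are allowed.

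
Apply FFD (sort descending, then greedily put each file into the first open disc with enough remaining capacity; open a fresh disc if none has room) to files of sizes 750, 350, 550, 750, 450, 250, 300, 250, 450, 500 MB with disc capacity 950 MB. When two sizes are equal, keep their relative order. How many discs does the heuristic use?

Sorted descending: 750, 750, 550, 500, 450, 450, 350, 300, 250, 250.
  750 → disc 1 (new)  [load 750/950]
  750 → disc 2 (new)  [load 750/950]
  550 → disc 3 (new)  [load 550/950]
  500 → disc 4 (new)  [load 500/950]
  450 → disc 4  [load 950/950]
  450 → disc 5 (new)  [load 450/950]
  350 → disc 3  [load 900/950]
  300 → disc 5  [load 750/950]
  250 → disc 6 (new)  [load 250/950]
  250 → disc 6  [load 500/950]
6 discs opened.

6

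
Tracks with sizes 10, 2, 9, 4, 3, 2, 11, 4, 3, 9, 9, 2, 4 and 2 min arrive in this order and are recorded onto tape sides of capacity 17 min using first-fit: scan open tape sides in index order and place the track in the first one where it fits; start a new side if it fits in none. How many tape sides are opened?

  10 → side 1 (new)  [load 10/17]
  2 → side 1  [load 12/17]
  9 → side 2 (new)  [load 9/17]
  4 → side 1  [load 16/17]
  3 → side 2  [load 12/17]
  2 → side 2  [load 14/17]
  11 → side 3 (new)  [load 11/17]
  4 → side 3  [load 15/17]
  3 → side 2  [load 17/17]
  9 → side 4 (new)  [load 9/17]
  9 → side 5 (new)  [load 9/17]
  2 → side 3  [load 17/17]
  4 → side 4  [load 13/17]
  2 → side 4  [load 15/17]
5 tape sides opened.

5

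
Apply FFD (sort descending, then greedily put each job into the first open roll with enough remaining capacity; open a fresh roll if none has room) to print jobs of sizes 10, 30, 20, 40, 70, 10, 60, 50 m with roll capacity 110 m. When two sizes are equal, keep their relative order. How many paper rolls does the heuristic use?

Sorted descending: 70, 60, 50, 40, 30, 20, 10, 10.
  70 → roll 1 (new)  [load 70/110]
  60 → roll 2 (new)  [load 60/110]
  50 → roll 2  [load 110/110]
  40 → roll 1  [load 110/110]
  30 → roll 3 (new)  [load 30/110]
  20 → roll 3  [load 50/110]
  10 → roll 3  [load 60/110]
  10 → roll 3  [load 70/110]
3 paper rolls opened.

3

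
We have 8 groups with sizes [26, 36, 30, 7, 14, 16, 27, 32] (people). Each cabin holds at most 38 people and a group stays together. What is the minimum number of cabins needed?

Total = 36 + 32 + 30 + 27 + 26 + 16 + 14 + 7 = 188 people.
Lower bound: ⌈188/38⌉ = 5 cabins.
A packing using 6 cabins:
  cabin 1: 36 = 36
  cabin 2: 32 = 32
  cabin 3: 30 + 7 = 37
  cabin 4: 27 = 27
  cabin 5: 26 = 26
  cabin 6: 16 + 14 = 30
No arrangement into 5 cabins stays within capacity, so 6 is optimal.

6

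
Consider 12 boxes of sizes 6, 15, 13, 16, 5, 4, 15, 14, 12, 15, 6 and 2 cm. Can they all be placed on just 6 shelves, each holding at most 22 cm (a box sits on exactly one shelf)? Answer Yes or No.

No

Total = 123 cm; ⌈123/22⌉ = 6.
7 boxes each exceed half the capacity and cannot share a shelf, forcing at least 7 shelves.
At least 7 shelves are required, but only 6 are allowed.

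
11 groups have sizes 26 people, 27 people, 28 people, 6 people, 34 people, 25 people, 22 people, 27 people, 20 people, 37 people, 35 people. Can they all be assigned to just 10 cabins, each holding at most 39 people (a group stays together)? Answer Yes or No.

A valid assignment using 10 cabins:
  cabin 1: 37 = 37
  cabin 2: 35 = 35
  cabin 3: 34 = 34
  cabin 4: 28 + 6 = 34
  cabin 5: 27 = 27
  cabin 6: 27 = 27
  cabin 7: 26 = 26
  cabin 8: 25 = 25
  cabin 9: 22 = 22
  cabin 10: 20 = 20
Every load is within 39 people, so 10 cabins suffice.

Yes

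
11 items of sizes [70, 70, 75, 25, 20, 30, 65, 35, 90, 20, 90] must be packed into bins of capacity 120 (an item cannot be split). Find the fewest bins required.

6

Total = 90 + 90 + 75 + 70 + 70 + 65 + 35 + 30 + 25 + 20 + 20 = 590.
Lower bound: ⌈590/120⌉ = 5 bins.
Also, 6 items each exceed 60, and no two of those can share a bin, so at least 6 bins are needed.
A packing using 6 bins:
  bin 1: 90 + 30 = 120
  bin 2: 90 + 25 = 115
  bin 3: 75 + 35 = 110
  bin 4: 70 + 20 + 20 = 110
  bin 5: 70 = 70
  bin 6: 65 = 65
This matches the lower bound, so 6 is optimal.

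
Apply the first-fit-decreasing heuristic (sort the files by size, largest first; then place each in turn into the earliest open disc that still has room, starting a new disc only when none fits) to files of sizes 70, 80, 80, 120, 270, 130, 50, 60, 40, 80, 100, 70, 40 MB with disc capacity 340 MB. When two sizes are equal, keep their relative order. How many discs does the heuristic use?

Sorted descending: 270, 130, 120, 100, 80, 80, 80, 70, 70, 60, 50, 40, 40.
  270 → disc 1 (new)  [load 270/340]
  130 → disc 2 (new)  [load 130/340]
  120 → disc 2  [load 250/340]
  100 → disc 3 (new)  [load 100/340]
  80 → disc 2  [load 330/340]
  80 → disc 3  [load 180/340]
  80 → disc 3  [load 260/340]
  70 → disc 1  [load 340/340]
  70 → disc 3  [load 330/340]
  60 → disc 4 (new)  [load 60/340]
  50 → disc 4  [load 110/340]
  40 → disc 4  [load 150/340]
  40 → disc 4  [load 190/340]
4 discs opened.

4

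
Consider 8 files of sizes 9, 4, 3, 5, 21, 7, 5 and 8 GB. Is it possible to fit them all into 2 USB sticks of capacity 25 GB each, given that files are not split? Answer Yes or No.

Total = 62 GB; ⌈62/25⌉ = 3.
At least 3 USB sticks are required, but only 2 are allowed.

No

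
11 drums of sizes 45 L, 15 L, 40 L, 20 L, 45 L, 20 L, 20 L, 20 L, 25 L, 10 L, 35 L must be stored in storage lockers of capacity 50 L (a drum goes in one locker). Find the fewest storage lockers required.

Total = 45 + 45 + 40 + 35 + 25 + 20 + 20 + 20 + 20 + 15 + 10 = 295 L.
Lower bound: ⌈295/50⌉ = 6 storage lockers.
A packing using 7 storage lockers:
  locker 1: 45 = 45
  locker 2: 45 = 45
  locker 3: 40 + 10 = 50
  locker 4: 35 + 15 = 50
  locker 5: 25 + 20 = 45
  locker 6: 20 + 20 = 40
  locker 7: 20 = 20
No arrangement into 6 storage lockers stays within capacity, so 7 is optimal.

7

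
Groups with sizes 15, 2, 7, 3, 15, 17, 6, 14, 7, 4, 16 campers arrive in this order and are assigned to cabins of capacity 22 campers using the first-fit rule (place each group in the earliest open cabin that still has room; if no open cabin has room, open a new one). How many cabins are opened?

  15 → cabin 1 (new)  [load 15/22]
  2 → cabin 1  [load 17/22]
  7 → cabin 2 (new)  [load 7/22]
  3 → cabin 1  [load 20/22]
  15 → cabin 2  [load 22/22]
  17 → cabin 3 (new)  [load 17/22]
  6 → cabin 4 (new)  [load 6/22]
  14 → cabin 4  [load 20/22]
  7 → cabin 5 (new)  [load 7/22]
  4 → cabin 3  [load 21/22]
  16 → cabin 6 (new)  [load 16/22]
6 cabins opened.

6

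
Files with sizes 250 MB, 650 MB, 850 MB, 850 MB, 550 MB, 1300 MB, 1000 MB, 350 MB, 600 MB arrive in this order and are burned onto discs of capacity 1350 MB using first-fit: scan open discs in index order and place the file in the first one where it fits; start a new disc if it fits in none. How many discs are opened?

  250 → disc 1 (new)  [load 250/1350]
  650 → disc 1  [load 900/1350]
  850 → disc 2 (new)  [load 850/1350]
  850 → disc 3 (new)  [load 850/1350]
  550 → disc 4 (new)  [load 550/1350]
  1300 → disc 5 (new)  [load 1300/1350]
  1000 → disc 6 (new)  [load 1000/1350]
  350 → disc 1  [load 1250/1350]
  600 → disc 4  [load 1150/1350]
6 discs opened.

6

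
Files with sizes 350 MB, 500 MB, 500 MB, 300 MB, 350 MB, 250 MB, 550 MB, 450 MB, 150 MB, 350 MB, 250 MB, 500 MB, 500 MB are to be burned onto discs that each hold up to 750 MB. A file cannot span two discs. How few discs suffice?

8

Total = 550 + 500 + 500 + 500 + 500 + 450 + 350 + 350 + 350 + 300 + 250 + 250 + 150 = 5000 MB.
Lower bound: ⌈5000/750⌉ = 7 discs.
A packing using 8 discs:
  disc 1: 550 + 150 = 700
  disc 2: 500 + 250 = 750
  disc 3: 500 + 250 = 750
  disc 4: 500 = 500
  disc 5: 500 = 500
  disc 6: 450 + 300 = 750
  disc 7: 350 + 350 = 700
  disc 8: 350 = 350
No arrangement into 7 discs stays within capacity, so 8 is optimal.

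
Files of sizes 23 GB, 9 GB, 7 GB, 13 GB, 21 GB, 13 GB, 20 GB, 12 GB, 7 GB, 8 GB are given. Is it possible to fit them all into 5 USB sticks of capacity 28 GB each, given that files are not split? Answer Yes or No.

Yes

A valid assignment using 5 USB sticks:
  USB stick 1: 23 = 23
  USB stick 2: 21 + 7 = 28
  USB stick 3: 20 + 8 = 28
  USB stick 4: 13 + 13 = 26
  USB stick 5: 12 + 9 + 7 = 28
Every load is within 28 GB, so 5 USB sticks suffice.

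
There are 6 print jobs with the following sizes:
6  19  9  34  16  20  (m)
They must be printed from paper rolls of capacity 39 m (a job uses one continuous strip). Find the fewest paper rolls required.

Total = 34 + 20 + 19 + 16 + 9 + 6 = 104 m.
Lower bound: ⌈104/39⌉ = 3 paper rolls.
A packing using 3 paper rolls:
  roll 1: 34 = 34
  roll 2: 20 + 19 = 39
  roll 3: 16 + 9 + 6 = 31
This matches the lower bound, so 3 is optimal.

3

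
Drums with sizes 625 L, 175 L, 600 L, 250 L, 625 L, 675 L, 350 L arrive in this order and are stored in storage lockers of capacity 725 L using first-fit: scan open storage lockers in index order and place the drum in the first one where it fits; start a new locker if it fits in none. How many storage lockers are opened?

6

  625 → locker 1 (new)  [load 625/725]
  175 → locker 2 (new)  [load 175/725]
  600 → locker 3 (new)  [load 600/725]
  250 → locker 2  [load 425/725]
  625 → locker 4 (new)  [load 625/725]
  675 → locker 5 (new)  [load 675/725]
  350 → locker 6 (new)  [load 350/725]
6 storage lockers opened.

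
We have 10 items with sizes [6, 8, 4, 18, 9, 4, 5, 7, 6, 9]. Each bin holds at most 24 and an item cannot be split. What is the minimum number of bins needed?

Total = 18 + 9 + 9 + 8 + 7 + 6 + 6 + 5 + 4 + 4 = 76.
Lower bound: ⌈76/24⌉ = 4 bins.
A packing using 4 bins:
  bin 1: 18 + 6 = 24
  bin 2: 9 + 9 + 6 = 24
  bin 3: 8 + 7 + 5 + 4 = 24
  bin 4: 4 = 4
This matches the lower bound, so 4 is optimal.

4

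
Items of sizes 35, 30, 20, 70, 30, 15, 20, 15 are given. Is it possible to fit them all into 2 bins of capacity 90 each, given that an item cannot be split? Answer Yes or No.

No

Total = 235; ⌈235/90⌉ = 3.
At least 3 bins are required, but only 2 are allowed.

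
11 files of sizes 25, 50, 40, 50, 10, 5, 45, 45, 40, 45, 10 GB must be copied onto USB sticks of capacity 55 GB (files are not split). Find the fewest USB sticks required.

Total = 50 + 50 + 45 + 45 + 45 + 40 + 40 + 25 + 10 + 10 + 5 = 365 GB.
Lower bound: ⌈365/55⌉ = 7 USB sticks.
A packing using 8 USB sticks:
  USB stick 1: 50 + 5 = 55
  USB stick 2: 50 = 50
  USB stick 3: 45 + 10 = 55
  USB stick 4: 45 + 10 = 55
  USB stick 5: 45 = 45
  USB stick 6: 40 = 40
  USB stick 7: 40 = 40
  USB stick 8: 25 = 25
No arrangement into 7 USB sticks stays within capacity, so 8 is optimal.

8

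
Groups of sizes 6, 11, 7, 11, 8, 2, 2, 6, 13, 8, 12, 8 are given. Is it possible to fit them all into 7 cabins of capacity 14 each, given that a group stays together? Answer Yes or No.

Total = 94; ⌈94/14⌉ = 7.
The bound of 7 does not rule out 7, but exhaustive search shows no assignment into 7 cabins of capacity 14 exists — the minimum is 8.

No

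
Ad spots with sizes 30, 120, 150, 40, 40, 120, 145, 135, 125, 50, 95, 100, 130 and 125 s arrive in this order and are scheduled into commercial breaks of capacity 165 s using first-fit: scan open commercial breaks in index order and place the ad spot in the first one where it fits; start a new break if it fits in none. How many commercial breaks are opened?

  30 → break 1 (new)  [load 30/165]
  120 → break 1  [load 150/165]
  150 → break 2 (new)  [load 150/165]
  40 → break 3 (new)  [load 40/165]
  40 → break 3  [load 80/165]
  120 → break 4 (new)  [load 120/165]
  145 → break 5 (new)  [load 145/165]
  135 → break 6 (new)  [load 135/165]
  125 → break 7 (new)  [load 125/165]
  50 → break 3  [load 130/165]
  95 → break 8 (new)  [load 95/165]
  100 → break 9 (new)  [load 100/165]
  130 → break 10 (new)  [load 130/165]
  125 → break 11 (new)  [load 125/165]
11 commercial breaks opened.

11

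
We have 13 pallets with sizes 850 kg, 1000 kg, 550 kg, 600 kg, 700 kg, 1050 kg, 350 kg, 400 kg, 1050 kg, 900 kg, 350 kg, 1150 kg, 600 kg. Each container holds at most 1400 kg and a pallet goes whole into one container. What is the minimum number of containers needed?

8

Total = 1150 + 1050 + 1050 + 1000 + 900 + 850 + 700 + 600 + 600 + 550 + 400 + 350 + 350 = 9550 kg.
Lower bound: ⌈9550/1400⌉ = 7 containers.
A packing using 8 containers:
  container 1: 1150 = 1150
  container 2: 1050 + 350 = 1400
  container 3: 1050 + 350 = 1400
  container 4: 1000 + 400 = 1400
  container 5: 900 = 900
  container 6: 850 + 550 = 1400
  container 7: 700 + 600 = 1300
  container 8: 600 = 600
No arrangement into 7 containers stays within capacity, so 8 is optimal.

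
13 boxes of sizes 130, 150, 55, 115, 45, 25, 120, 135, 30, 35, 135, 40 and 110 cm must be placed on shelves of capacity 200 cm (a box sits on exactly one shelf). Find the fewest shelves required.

7

Total = 150 + 135 + 135 + 130 + 120 + 115 + 110 + 55 + 45 + 40 + 35 + 30 + 25 = 1125 cm.
Lower bound: ⌈1125/200⌉ = 6 shelves.
Also, 7 boxes each exceed 100 cm, and no two of those can share a shelf, so at least 7 shelves are needed.
A packing using 7 shelves:
  shelf 1: 150 + 45 = 195
  shelf 2: 135 + 55 = 190
  shelf 3: 135 + 40 + 25 = 200
  shelf 4: 130 + 35 + 30 = 195
  shelf 5: 120 = 120
  shelf 6: 115 = 115
  shelf 7: 110 = 110
This matches the lower bound, so 7 is optimal.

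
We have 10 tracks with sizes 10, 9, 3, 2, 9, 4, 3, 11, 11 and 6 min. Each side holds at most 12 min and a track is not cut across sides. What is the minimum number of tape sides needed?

6

Total = 11 + 11 + 10 + 9 + 9 + 6 + 4 + 3 + 3 + 2 = 68 min.
Lower bound: ⌈68/12⌉ = 6 tape sides.
A packing using 6 tape sides:
  side 1: 11 = 11
  side 2: 11 = 11
  side 3: 10 + 2 = 12
  side 4: 9 + 3 = 12
  side 5: 9 + 3 = 12
  side 6: 6 + 4 = 10
This matches the lower bound, so 6 is optimal.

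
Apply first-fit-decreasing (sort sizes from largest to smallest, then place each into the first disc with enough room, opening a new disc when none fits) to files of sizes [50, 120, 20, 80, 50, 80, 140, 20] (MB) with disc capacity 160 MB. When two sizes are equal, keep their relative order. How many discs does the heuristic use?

Sorted descending: 140, 120, 80, 80, 50, 50, 20, 20.
  140 → disc 1 (new)  [load 140/160]
  120 → disc 2 (new)  [load 120/160]
  80 → disc 3 (new)  [load 80/160]
  80 → disc 3  [load 160/160]
  50 → disc 4 (new)  [load 50/160]
  50 → disc 4  [load 100/160]
  20 → disc 1  [load 160/160]
  20 → disc 2  [load 140/160]
4 discs opened.

4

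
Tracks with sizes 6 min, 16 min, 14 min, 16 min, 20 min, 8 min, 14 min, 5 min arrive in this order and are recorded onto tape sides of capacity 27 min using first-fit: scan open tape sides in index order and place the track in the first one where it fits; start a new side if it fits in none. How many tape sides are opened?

  6 → side 1 (new)  [load 6/27]
  16 → side 1  [load 22/27]
  14 → side 2 (new)  [load 14/27]
  16 → side 3 (new)  [load 16/27]
  20 → side 4 (new)  [load 20/27]
  8 → side 2  [load 22/27]
  14 → side 5 (new)  [load 14/27]
  5 → side 1  [load 27/27]
5 tape sides opened.

5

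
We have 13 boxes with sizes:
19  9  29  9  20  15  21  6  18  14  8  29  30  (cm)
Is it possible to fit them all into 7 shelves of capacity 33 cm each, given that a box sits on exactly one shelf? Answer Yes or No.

No

Total = 227 cm; ⌈227/33⌉ = 7.
The bound of 7 does not rule out 7, but exhaustive search shows no assignment into 7 shelves of capacity 33 cm exists — the minimum is 8.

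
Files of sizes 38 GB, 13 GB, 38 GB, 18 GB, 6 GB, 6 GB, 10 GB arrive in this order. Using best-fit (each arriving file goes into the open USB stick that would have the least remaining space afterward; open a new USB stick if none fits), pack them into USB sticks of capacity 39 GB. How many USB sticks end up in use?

  38 → USB stick 1 (new)  [load 38/39]
  13 → USB stick 2 (new)  [load 13/39]
  38 → USB stick 3 (new)  [load 38/39]
  18 → USB stick 2  [load 31/39]
  6 → USB stick 2  [load 37/39]
  6 → USB stick 4 (new)  [load 6/39]
  10 → USB stick 4  [load 16/39]
4 USB sticks opened.

4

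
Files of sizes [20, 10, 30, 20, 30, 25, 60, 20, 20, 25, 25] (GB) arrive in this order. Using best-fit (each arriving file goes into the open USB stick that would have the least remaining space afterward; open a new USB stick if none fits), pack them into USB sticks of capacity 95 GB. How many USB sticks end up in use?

4

  20 → USB stick 1 (new)  [load 20/95]
  10 → USB stick 1  [load 30/95]
  30 → USB stick 1  [load 60/95]
  20 → USB stick 1  [load 80/95]
  30 → USB stick 2 (new)  [load 30/95]
  25 → USB stick 2  [load 55/95]
  60 → USB stick 3 (new)  [load 60/95]
  20 → USB stick 3  [load 80/95]
  20 → USB stick 2  [load 75/95]
  25 → USB stick 4 (new)  [load 25/95]
  25 → USB stick 4  [load 50/95]
4 USB sticks opened.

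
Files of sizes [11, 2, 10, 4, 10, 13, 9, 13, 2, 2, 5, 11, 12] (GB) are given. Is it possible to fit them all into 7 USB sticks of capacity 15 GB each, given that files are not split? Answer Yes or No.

Total = 104 GB; ⌈104/15⌉ = 7.
8 files each exceed half the capacity and cannot share a USB stick, forcing at least 8 USB sticks.
At least 8 USB sticks are required, but only 7 are allowed.

No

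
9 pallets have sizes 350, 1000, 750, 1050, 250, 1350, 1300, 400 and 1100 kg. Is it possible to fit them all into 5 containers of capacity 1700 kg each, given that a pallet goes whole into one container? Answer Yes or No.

Total = 7550 kg; ⌈7550/1700⌉ = 5.
The bound of 5 does not rule out 5, but exhaustive search shows no assignment into 5 containers of capacity 1700 kg exists — the minimum is 6.

No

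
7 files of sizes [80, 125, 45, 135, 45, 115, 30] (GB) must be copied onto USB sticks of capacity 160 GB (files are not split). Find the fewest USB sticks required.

4

Total = 135 + 125 + 115 + 80 + 45 + 45 + 30 = 575 GB.
Lower bound: ⌈575/160⌉ = 4 USB sticks.
A packing using 4 USB sticks:
  USB stick 1: 135 = 135
  USB stick 2: 125 + 30 = 155
  USB stick 3: 115 + 45 = 160
  USB stick 4: 80 + 45 = 125
This matches the lower bound, so 4 is optimal.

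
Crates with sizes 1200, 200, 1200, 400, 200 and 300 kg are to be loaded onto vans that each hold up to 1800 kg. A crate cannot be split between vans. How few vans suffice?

Total = 1200 + 1200 + 400 + 300 + 200 + 200 = 3500 kg.
Lower bound: ⌈3500/1800⌉ = 2 vans.
A packing using 2 vans:
  van 1: 1200 + 400 + 200 = 1800
  van 2: 1200 + 300 + 200 = 1700
This matches the lower bound, so 2 is optimal.

2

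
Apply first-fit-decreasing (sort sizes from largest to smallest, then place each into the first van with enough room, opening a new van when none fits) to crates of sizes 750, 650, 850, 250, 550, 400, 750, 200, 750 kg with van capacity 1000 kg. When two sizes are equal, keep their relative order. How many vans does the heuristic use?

Sorted descending: 850, 750, 750, 750, 650, 550, 400, 250, 200.
  850 → van 1 (new)  [load 850/1000]
  750 → van 2 (new)  [load 750/1000]
  750 → van 3 (new)  [load 750/1000]
  750 → van 4 (new)  [load 750/1000]
  650 → van 5 (new)  [load 650/1000]
  550 → van 6 (new)  [load 550/1000]
  400 → van 6  [load 950/1000]
  250 → van 2  [load 1000/1000]
  200 → van 3  [load 950/1000]
6 vans opened.

6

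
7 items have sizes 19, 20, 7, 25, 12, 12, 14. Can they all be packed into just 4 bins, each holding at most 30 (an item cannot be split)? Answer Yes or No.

Total = 109; ⌈109/30⌉ = 4.
The bound of 4 does not rule out 4, but exhaustive search shows no assignment into 4 bins of capacity 30 exists — the minimum is 5.

No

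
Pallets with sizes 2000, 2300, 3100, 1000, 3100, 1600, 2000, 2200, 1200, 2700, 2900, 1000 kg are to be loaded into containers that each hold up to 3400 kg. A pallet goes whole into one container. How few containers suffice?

9

Total = 3100 + 3100 + 2900 + 2700 + 2300 + 2200 + 2000 + 2000 + 1600 + 1200 + 1000 + 1000 = 25100 kg.
Lower bound: ⌈25100/3400⌉ = 8 containers.
A packing using 9 containers:
  container 1: 3100 = 3100
  container 2: 3100 = 3100
  container 3: 2900 = 2900
  container 4: 2700 = 2700
  container 5: 2300 + 1000 = 3300
  container 6: 2200 + 1200 = 3400
  container 7: 2000 + 1000 = 3000
  container 8: 2000 = 2000
  container 9: 1600 = 1600
No arrangement into 8 containers stays within capacity, so 9 is optimal.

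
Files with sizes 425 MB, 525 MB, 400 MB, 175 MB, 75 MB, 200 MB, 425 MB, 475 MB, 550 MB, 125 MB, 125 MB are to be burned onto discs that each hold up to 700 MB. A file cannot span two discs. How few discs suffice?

Total = 550 + 525 + 475 + 425 + 425 + 400 + 200 + 175 + 125 + 125 + 75 = 3500 MB.
Lower bound: ⌈3500/700⌉ = 5 discs.
Also, 6 files each exceed 350 MB, and no two of those can share a disc, so at least 6 discs are needed.
A packing using 6 discs:
  disc 1: 550 + 125 = 675
  disc 2: 525 + 175 = 700
  disc 3: 475 + 200 = 675
  disc 4: 425 + 125 + 75 = 625
  disc 5: 425 = 425
  disc 6: 400 = 400
This matches the lower bound, so 6 is optimal.

6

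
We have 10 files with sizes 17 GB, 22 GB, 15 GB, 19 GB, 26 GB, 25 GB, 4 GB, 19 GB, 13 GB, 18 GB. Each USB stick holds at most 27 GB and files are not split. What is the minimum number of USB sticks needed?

Total = 26 + 25 + 22 + 19 + 19 + 18 + 17 + 15 + 13 + 4 = 178 GB.
Lower bound: ⌈178/27⌉ = 7 USB sticks.
Also, 8 files each exceed 27/2 GB, and no two of those can share a USB stick, so at least 8 USB sticks are needed.
A packing using 9 USB sticks:
  USB stick 1: 26 = 26
  USB stick 2: 25 = 25
  USB stick 3: 22 + 4 = 26
  USB stick 4: 19 = 19
  USB stick 5: 19 = 19
  USB stick 6: 18 = 18
  USB stick 7: 17 = 17
  USB stick 8: 15 = 15
  USB stick 9: 13 = 13
No arrangement into 8 USB sticks stays within capacity, so 9 is optimal.

9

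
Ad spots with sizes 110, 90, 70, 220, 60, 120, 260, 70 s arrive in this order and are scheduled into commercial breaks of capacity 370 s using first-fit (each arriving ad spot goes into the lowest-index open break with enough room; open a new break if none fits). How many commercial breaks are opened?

3

  110 → break 1 (new)  [load 110/370]
  90 → break 1  [load 200/370]
  70 → break 1  [load 270/370]
  220 → break 2 (new)  [load 220/370]
  60 → break 1  [load 330/370]
  120 → break 2  [load 340/370]
  260 → break 3 (new)  [load 260/370]
  70 → break 3  [load 330/370]
3 commercial breaks opened.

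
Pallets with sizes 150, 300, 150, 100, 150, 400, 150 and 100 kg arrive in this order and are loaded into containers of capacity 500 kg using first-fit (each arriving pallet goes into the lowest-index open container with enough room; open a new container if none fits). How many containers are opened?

4

  150 → container 1 (new)  [load 150/500]
  300 → container 1  [load 450/500]
  150 → container 2 (new)  [load 150/500]
  100 → container 2  [load 250/500]
  150 → container 2  [load 400/500]
  400 → container 3 (new)  [load 400/500]
  150 → container 4 (new)  [load 150/500]
  100 → container 2  [load 500/500]
4 containers opened.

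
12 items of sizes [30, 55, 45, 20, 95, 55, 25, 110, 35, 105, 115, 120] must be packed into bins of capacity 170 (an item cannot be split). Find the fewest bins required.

Total = 120 + 115 + 110 + 105 + 95 + 55 + 55 + 45 + 35 + 30 + 25 + 20 = 810.
Lower bound: ⌈810/170⌉ = 5 bins.
A packing using 5 bins:
  bin 1: 120 + 45 = 165
  bin 2: 115 + 55 = 170
  bin 3: 110 + 55 = 165
  bin 4: 105 + 35 + 30 = 170
  bin 5: 95 + 25 + 20 = 140
This matches the lower bound, so 5 is optimal.

5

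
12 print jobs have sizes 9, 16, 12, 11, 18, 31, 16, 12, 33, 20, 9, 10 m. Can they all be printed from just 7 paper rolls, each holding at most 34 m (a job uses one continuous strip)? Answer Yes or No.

A valid assignment using 6 paper rolls:
  roll 1: 33 = 33
  roll 2: 31 = 31
  roll 3: 20 + 12 = 32
  roll 4: 18 + 16 = 34
  roll 5: 16 + 9 + 9 = 34
  roll 6: 12 + 11 + 10 = 33
That uses only 6 ≤ 7, so 7 paper rolls are enough.

Yes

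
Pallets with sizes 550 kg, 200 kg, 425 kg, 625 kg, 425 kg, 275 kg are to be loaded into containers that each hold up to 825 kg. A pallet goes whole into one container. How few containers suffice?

4

Total = 625 + 550 + 425 + 425 + 275 + 200 = 2500 kg.
Lower bound: ⌈2500/825⌉ = 4 containers.
A packing using 4 containers:
  container 1: 625 + 200 = 825
  container 2: 550 + 275 = 825
  container 3: 425 = 425
  container 4: 425 = 425
This matches the lower bound, so 4 is optimal.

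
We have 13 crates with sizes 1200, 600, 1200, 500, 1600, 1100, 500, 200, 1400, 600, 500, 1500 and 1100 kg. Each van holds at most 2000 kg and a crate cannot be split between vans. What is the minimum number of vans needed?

7

Total = 1600 + 1500 + 1400 + 1200 + 1200 + 1100 + 1100 + 600 + 600 + 500 + 500 + 500 + 200 = 12000 kg.
Lower bound: ⌈12000/2000⌉ = 6 vans.
Also, 7 crates each exceed 1000 kg, and no two of those can share a van, so at least 7 vans are needed.
A packing using 7 vans:
  van 1: 1600 + 200 = 1800
  van 2: 1500 + 500 = 2000
  van 3: 1400 + 600 = 2000
  van 4: 1200 + 600 = 1800
  van 5: 1200 + 500 = 1700
  van 6: 1100 + 500 = 1600
  van 7: 1100 = 1100
This matches the lower bound, so 7 is optimal.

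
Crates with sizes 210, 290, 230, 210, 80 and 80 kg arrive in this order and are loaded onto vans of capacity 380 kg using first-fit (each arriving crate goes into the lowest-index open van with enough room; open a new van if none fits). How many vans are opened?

4

  210 → van 1 (new)  [load 210/380]
  290 → van 2 (new)  [load 290/380]
  230 → van 3 (new)  [load 230/380]
  210 → van 4 (new)  [load 210/380]
  80 → van 1  [load 290/380]
  80 → van 1  [load 370/380]
4 vans opened.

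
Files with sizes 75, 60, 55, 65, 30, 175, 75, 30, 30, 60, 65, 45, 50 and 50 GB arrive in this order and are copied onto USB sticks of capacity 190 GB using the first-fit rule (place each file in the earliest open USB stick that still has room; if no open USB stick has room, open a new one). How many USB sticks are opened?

  75 → USB stick 1 (new)  [load 75/190]
  60 → USB stick 1  [load 135/190]
  55 → USB stick 1  [load 190/190]
  65 → USB stick 2 (new)  [load 65/190]
  30 → USB stick 2  [load 95/190]
  175 → USB stick 3 (new)  [load 175/190]
  75 → USB stick 2  [load 170/190]
  30 → USB stick 4 (new)  [load 30/190]
  30 → USB stick 4  [load 60/190]
  60 → USB stick 4  [load 120/190]
  65 → USB stick 4  [load 185/190]
  45 → USB stick 5 (new)  [load 45/190]
  50 → USB stick 5  [load 95/190]
  50 → USB stick 5  [load 145/190]
5 USB sticks opened.

5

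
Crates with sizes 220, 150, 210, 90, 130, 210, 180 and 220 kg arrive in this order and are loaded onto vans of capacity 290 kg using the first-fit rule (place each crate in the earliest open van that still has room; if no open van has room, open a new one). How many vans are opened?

7

  220 → van 1 (new)  [load 220/290]
  150 → van 2 (new)  [load 150/290]
  210 → van 3 (new)  [load 210/290]
  90 → van 2  [load 240/290]
  130 → van 4 (new)  [load 130/290]
  210 → van 5 (new)  [load 210/290]
  180 → van 6 (new)  [load 180/290]
  220 → van 7 (new)  [load 220/290]
7 vans opened.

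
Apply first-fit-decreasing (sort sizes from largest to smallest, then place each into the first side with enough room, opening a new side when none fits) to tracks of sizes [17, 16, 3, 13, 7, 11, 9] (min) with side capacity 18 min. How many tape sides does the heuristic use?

5

Sorted descending: 17, 16, 13, 11, 9, 7, 3.
  17 → side 1 (new)  [load 17/18]
  16 → side 2 (new)  [load 16/18]
  13 → side 3 (new)  [load 13/18]
  11 → side 4 (new)  [load 11/18]
  9 → side 5 (new)  [load 9/18]
  7 → side 4  [load 18/18]
  3 → side 3  [load 16/18]
5 tape sides opened.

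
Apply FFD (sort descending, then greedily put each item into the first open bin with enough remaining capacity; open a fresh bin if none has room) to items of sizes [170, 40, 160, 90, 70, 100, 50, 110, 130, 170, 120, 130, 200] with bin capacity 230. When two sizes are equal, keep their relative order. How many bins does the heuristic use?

Sorted descending: 200, 170, 170, 160, 130, 130, 120, 110, 100, 90, 70, 50, 40.
  200 → bin 1 (new)  [load 200/230]
  170 → bin 2 (new)  [load 170/230]
  170 → bin 3 (new)  [load 170/230]
  160 → bin 4 (new)  [load 160/230]
  130 → bin 5 (new)  [load 130/230]
  130 → bin 6 (new)  [load 130/230]
  120 → bin 7 (new)  [load 120/230]
  110 → bin 7  [load 230/230]
  100 → bin 5  [load 230/230]
  90 → bin 6  [load 220/230]
  70 → bin 4  [load 230/230]
  50 → bin 2  [load 220/230]
  40 → bin 3  [load 210/230]
7 bins opened.

7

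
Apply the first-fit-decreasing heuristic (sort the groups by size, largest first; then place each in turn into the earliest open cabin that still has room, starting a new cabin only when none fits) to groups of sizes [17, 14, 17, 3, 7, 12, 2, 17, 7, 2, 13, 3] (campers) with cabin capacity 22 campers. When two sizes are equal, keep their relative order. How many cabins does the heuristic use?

6

Sorted descending: 17, 17, 17, 14, 13, 12, 7, 7, 3, 3, 2, 2.
  17 → cabin 1 (new)  [load 17/22]
  17 → cabin 2 (new)  [load 17/22]
  17 → cabin 3 (new)  [load 17/22]
  14 → cabin 4 (new)  [load 14/22]
  13 → cabin 5 (new)  [load 13/22]
  12 → cabin 6 (new)  [load 12/22]
  7 → cabin 4  [load 21/22]
  7 → cabin 5  [load 20/22]
  3 → cabin 1  [load 20/22]
  3 → cabin 2  [load 20/22]
  2 → cabin 1  [load 22/22]
  2 → cabin 2  [load 22/22]
6 cabins opened.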